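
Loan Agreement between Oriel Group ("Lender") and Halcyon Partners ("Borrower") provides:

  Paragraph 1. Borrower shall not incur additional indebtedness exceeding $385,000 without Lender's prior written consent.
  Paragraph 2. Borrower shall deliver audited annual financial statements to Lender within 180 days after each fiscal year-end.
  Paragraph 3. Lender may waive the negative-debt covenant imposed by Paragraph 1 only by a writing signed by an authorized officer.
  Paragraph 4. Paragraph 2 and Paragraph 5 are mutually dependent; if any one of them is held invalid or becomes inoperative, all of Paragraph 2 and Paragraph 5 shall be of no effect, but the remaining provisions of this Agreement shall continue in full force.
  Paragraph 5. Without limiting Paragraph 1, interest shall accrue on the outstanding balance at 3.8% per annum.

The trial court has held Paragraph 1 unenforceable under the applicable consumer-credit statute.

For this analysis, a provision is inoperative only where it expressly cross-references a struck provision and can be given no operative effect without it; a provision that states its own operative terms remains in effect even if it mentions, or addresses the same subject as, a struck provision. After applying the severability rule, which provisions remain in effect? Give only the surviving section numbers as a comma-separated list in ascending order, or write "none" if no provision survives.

Paragraph 1 is struck. Paragraph 3 has no operative effect of its own apart from Paragraph 1 and is therefore inoperative. Although Paragraph 5 refers to Paragraph 1, its operative terms do not depend on Paragraph 1, so it remains in effect. Paragraph 4 ties Paragraph 2 and Paragraph 5 together, but none of those is affected here; the remaining provisions continue in force under Paragraph 4. Paragraph 2, Paragraph 4, and Paragraph 5 remain in effect.

2, 4, 5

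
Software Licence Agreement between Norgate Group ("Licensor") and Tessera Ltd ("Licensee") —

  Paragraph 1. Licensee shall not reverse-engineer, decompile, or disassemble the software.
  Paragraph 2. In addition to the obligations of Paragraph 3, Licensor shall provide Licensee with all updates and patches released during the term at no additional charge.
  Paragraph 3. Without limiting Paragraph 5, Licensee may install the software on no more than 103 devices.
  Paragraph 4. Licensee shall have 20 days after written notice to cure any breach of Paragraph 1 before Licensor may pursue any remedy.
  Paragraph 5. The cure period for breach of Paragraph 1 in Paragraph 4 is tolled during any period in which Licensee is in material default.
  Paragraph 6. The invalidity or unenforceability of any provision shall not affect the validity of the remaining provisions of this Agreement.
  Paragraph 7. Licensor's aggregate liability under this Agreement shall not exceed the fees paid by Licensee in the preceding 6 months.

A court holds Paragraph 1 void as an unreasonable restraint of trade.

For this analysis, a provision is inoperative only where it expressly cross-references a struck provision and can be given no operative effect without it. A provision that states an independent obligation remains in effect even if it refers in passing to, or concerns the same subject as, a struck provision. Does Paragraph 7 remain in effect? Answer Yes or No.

Paragraph 1 is struck. Paragraph 4 operates only by reference to Paragraph 1, so it falls with Paragraph 1. Paragraph 5 does nothing except set the tolling of the cure period for breach of Paragraph 1 by reference to Paragraph 4; with Paragraph 4 gone it has no independent effect and is inoperative. Paragraph 3 mentions Paragraph 5 but its own obligation stands independently of Paragraph 5, so Paragraph 3 is not affected. Under the severability clause in Paragraph 6, the remaining provisions continue in force. That leaves Paragraph 2, Paragraph 3, Paragraph 6, and Paragraph 7 in effect. Paragraph 7 is among the surviving provisions, so the answer is yes.

Yes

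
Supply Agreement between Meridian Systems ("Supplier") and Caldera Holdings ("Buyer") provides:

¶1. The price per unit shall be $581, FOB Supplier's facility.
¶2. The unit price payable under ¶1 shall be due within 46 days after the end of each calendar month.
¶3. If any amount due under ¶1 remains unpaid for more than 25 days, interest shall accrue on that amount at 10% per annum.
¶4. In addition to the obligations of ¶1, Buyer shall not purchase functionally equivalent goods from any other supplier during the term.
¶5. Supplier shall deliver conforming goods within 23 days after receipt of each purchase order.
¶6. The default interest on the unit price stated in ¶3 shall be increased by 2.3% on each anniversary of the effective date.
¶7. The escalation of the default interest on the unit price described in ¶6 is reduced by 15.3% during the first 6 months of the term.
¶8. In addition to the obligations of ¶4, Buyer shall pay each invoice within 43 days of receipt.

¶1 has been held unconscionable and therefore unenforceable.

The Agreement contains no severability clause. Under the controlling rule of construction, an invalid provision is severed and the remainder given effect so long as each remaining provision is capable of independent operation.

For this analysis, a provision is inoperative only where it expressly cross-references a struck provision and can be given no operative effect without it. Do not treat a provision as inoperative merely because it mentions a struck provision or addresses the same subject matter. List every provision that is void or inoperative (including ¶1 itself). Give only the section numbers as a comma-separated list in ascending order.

1, 2, 3, 6, 7

¶1 is struck. ¶2 has no operative effect of its own apart from ¶1 and is therefore inoperative. ¶3 operates only by reference to ¶1, so it falls with ¶1. ¶6 operates only by reference to ¶3, so it falls with ¶3. ¶7 has no operative effect of its own apart from ¶6 and is therefore inoperative. Although ¶4 refers to ¶1, its operative terms do not depend on ¶1, so it remains in effect. Under the stated default rule, only provisions that cannot operate independently fall away; the rest are enforced. That leaves ¶4, ¶5, and ¶8 in effect.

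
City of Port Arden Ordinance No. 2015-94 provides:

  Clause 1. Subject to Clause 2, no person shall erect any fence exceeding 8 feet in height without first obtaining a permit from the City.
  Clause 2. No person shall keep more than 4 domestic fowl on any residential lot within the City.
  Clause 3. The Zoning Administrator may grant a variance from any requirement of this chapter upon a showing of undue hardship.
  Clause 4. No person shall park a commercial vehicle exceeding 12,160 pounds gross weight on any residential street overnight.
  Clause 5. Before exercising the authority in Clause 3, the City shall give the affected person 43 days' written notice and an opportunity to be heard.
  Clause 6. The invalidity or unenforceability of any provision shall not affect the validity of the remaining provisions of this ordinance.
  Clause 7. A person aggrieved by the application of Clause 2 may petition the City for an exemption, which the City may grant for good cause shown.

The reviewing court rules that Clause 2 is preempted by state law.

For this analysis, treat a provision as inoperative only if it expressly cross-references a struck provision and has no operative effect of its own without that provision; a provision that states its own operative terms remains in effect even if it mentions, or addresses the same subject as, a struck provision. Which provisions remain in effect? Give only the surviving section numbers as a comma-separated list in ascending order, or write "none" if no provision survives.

Clause 2 is struck. The only function of Clause 7 is the exemption procedure for Clause 2, so it cannot stand once Clause 2 is removed. Clause 1 mentions Clause 2 but its own obligation stands independently of Clause 2, so Clause 1 is not affected. Under the severability clause in Clause 6, the remaining provisions continue in force. That leaves Clause 1, Clause 3, Clause 4, Clause 5, and Clause 6 in effect.

1, 3, 4, 5, 6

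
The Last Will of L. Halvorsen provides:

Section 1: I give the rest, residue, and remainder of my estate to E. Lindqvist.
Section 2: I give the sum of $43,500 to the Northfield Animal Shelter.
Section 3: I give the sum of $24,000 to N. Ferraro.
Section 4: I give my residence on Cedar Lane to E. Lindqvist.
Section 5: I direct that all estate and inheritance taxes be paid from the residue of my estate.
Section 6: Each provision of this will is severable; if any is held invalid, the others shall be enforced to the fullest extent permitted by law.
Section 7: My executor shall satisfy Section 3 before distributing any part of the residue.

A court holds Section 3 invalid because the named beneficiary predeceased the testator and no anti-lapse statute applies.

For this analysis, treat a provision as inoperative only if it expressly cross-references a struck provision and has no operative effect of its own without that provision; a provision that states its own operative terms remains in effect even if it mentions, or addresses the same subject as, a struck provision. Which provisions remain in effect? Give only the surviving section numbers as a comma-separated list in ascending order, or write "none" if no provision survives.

Section 3 is struck. Section 7 merely fixes the priority direction for Section 3; with Section 3 gone it has nothing to operate on and falls away. Section 6 is a severability clause and preserves every provision that can still be given independent effect. The provisions still in force are Section 1, Section 2, Section 4, Section 5, and Section 6.

1, 2, 4, 5, 6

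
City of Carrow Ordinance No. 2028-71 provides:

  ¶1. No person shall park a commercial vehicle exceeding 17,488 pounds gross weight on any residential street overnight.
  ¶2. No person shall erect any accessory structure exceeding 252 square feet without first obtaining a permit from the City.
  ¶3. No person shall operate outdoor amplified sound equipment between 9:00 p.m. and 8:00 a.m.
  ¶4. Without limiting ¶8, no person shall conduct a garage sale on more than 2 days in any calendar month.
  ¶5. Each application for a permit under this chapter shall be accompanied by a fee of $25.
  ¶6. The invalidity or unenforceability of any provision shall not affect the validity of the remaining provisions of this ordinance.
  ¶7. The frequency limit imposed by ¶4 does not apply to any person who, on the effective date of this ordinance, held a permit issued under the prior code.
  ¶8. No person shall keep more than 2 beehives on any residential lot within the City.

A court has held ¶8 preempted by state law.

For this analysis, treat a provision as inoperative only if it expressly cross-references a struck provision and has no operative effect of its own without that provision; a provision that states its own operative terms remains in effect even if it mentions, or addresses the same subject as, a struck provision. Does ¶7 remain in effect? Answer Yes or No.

¶8 is struck. ¶4 mentions ¶8 but its own obligation stands independently of ¶8, so ¶4 is not affected. No other provision's operative terms depend on ¶8. Under the severability clause in ¶6, the remaining provisions continue in force. ¶1, ¶2, ¶3, ¶4, ¶5, ¶6, and ¶7 remain in effect. ¶7 is among the surviving provisions, so the answer is yes.

Yes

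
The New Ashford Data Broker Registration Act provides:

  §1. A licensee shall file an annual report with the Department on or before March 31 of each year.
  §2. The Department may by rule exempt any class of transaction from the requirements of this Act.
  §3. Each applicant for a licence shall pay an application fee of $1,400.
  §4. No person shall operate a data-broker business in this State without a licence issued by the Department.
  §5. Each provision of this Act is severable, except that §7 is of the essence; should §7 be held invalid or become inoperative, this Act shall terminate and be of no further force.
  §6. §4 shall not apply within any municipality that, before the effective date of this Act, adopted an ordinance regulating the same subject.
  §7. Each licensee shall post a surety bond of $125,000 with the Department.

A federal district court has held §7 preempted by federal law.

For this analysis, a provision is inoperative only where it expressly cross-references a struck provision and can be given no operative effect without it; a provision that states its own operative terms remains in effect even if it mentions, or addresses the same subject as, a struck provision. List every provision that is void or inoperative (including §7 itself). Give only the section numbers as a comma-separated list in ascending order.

§7 is struck. Nothing else in the Act is defined by reference to §7. §5 makes §7 an essential term, and §7 is the provision held invalid; under §5, the entire Act is therefore void. No provision of the Act survives.

1, 2, 3, 4, 5, 6, 7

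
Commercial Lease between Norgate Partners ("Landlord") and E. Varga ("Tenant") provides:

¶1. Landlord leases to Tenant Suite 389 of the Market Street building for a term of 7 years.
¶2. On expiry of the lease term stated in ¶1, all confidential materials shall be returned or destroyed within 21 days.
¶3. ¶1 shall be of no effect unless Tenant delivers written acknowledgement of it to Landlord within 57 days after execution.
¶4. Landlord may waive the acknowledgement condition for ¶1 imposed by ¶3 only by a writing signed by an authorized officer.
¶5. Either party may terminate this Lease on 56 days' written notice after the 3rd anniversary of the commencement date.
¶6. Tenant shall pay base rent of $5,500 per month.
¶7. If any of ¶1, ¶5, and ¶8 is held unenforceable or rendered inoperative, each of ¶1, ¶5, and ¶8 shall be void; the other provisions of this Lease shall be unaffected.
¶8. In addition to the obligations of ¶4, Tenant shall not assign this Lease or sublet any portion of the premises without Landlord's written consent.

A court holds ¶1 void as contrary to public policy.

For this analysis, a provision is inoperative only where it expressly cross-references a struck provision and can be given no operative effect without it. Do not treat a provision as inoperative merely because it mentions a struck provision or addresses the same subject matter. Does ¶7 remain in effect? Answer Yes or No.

Yes

¶1 is struck. ¶2 operates only by reference to ¶1, so it falls with ¶1. ¶3 merely fixes the acknowledgement condition for ¶1; with ¶1 gone it has nothing to operate on and falls away. ¶4 merely fixes the waiver condition for ¶3; with ¶3 gone it has nothing to operate on and falls away. ¶7 declares ¶1, ¶5, and ¶8 mutually dependent; since one of them has fallen, all of them are of no effect. That brings down ¶5 and ¶8 as well. The remainder continues in force under ¶7. ¶6 and ¶7 remain in effect. ¶7 is among the surviving provisions, so the answer is yes.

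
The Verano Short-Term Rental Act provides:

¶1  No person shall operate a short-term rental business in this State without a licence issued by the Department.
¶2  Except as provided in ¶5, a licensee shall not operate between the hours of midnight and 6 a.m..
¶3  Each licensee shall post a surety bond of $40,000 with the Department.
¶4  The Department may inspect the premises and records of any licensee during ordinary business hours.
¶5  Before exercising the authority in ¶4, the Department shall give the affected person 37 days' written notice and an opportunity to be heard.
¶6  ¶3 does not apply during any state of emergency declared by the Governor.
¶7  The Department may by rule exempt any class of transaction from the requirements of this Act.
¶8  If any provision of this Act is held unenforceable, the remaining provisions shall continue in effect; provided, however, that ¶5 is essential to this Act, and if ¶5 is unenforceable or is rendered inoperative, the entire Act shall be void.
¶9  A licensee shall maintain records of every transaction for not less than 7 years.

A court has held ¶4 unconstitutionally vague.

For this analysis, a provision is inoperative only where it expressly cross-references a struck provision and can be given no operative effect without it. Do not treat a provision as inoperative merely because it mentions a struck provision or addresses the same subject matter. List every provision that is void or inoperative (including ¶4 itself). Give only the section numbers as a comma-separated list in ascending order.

1, 2, 3, 4, 5, 6, 7, 8, 9

¶4 is struck. ¶5 operates only by reference to ¶4, so it falls with ¶4. ¶8 makes ¶5 an essential term, and ¶5 has been rendered inoperative by the cascade; under ¶8, the entire Act is therefore void. No provision of the Act survives.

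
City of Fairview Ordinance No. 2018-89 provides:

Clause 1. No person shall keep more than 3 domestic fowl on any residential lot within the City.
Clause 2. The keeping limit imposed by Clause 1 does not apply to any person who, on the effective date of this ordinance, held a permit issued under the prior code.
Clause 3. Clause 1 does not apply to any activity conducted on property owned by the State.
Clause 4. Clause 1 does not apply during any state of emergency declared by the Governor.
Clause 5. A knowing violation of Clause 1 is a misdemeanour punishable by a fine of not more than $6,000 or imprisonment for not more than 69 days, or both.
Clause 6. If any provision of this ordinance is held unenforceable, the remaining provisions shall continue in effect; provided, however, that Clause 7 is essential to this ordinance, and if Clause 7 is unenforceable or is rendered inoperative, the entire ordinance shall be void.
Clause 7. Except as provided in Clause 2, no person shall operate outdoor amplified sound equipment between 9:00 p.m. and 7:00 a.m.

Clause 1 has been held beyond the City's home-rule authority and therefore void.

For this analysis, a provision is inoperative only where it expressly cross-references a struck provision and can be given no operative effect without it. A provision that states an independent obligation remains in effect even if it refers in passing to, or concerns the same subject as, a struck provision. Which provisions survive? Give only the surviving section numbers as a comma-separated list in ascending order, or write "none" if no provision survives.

6, 7

Clause 1 is struck. Clause 2 merely fixes the grandfather exemption from Clause 1; with Clause 1 gone it has nothing to operate on and falls away. Clause 3 operates only by reference to Clause 1, so it falls with Clause 1. Clause 4 operates only by reference to Clause 1, so it falls with Clause 1. Clause 5 has no operative effect of its own apart from Clause 1 and is therefore inoperative. Clause 7 mentions Clause 2 but its own obligation stands independently of Clause 2, so Clause 7 is not affected. Clause 6 makes Clause 7 an essential term, but Clause 7 is unaffected, so the severability proviso in Clause 6 preserves the remaining provisions. Clause 6 and Clause 7 remain in effect.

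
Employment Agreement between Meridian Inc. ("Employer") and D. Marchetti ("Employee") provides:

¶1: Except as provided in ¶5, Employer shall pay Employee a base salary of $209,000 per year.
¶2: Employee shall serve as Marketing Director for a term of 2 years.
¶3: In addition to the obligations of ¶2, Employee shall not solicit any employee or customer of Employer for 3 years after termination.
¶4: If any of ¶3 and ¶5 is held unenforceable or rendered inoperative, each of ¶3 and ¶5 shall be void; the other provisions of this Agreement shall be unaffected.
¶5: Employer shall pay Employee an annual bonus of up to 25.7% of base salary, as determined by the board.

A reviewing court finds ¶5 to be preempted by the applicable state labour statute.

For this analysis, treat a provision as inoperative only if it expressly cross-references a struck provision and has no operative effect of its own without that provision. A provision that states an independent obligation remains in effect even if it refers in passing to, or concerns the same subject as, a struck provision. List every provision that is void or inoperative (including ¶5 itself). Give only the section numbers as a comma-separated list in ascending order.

¶5 is struck. ¶1 mentions ¶5 but its own obligation stands independently of ¶5, so ¶1 is not affected. Nothing else in the Agreement is defined by reference to ¶5. ¶4 declares ¶3 and ¶5 mutually dependent; since one of them has fallen, all of them are of no effect. That brings down ¶3 as well. The remainder continues in force under ¶4. That leaves ¶1, ¶2, and ¶4 in effect.

3, 5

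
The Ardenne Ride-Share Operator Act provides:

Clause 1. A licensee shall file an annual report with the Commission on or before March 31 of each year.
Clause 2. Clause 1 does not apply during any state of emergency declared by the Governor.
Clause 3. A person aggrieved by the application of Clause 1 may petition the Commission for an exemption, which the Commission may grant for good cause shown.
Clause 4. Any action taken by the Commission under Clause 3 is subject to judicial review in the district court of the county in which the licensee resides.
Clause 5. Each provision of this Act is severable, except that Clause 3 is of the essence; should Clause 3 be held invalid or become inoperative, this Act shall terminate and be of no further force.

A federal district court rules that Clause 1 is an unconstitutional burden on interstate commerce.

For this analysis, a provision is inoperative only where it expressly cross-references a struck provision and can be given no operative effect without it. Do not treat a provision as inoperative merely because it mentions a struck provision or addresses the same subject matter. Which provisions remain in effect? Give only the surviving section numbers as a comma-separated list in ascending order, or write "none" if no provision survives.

none

Clause 1 is struck. The only function of Clause 2 is the emergency suspension of Clause 1, so it cannot stand once Clause 1 is removed. Clause 3 has no operative effect of its own apart from Clause 1 and is therefore inoperative. Clause 4 has no operative effect of its own apart from Clause 3 and is therefore inoperative. Clause 5 makes Clause 3 an essential term, and Clause 3 has been rendered inoperative by the cascade; under Clause 5, the entire Act is therefore void. No provision of the Act survives.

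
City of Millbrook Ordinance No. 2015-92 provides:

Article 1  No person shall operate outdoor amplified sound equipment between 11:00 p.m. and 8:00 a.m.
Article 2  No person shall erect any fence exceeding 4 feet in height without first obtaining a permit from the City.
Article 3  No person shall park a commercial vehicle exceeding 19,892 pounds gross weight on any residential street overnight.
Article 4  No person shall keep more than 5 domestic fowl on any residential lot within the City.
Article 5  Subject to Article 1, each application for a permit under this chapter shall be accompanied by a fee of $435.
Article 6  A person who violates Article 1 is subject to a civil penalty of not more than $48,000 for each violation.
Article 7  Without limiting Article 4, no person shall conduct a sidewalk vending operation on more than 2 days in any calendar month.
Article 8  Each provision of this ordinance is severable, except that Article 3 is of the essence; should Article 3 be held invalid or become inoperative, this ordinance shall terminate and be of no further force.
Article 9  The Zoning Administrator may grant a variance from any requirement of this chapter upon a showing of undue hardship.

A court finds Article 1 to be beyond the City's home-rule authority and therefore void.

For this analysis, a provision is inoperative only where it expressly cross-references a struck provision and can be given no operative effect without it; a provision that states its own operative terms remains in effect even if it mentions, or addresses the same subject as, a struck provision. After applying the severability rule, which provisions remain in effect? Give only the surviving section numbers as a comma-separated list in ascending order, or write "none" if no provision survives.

2, 3, 4, 5, 7, 8, 9

Article 1 is struck. Article 6 has no operative effect of its own apart from Article 1 and is therefore inoperative. Although Article 5 refers to Article 1, its operative terms do not depend on Article 1, so it remains in effect. Article 8 makes Article 3 an essential term, but Article 3 is unaffected, so the severability proviso in Article 8 preserves the remaining provisions. That leaves Article 2, Article 3, Article 4, Article 5, Article 7, Article 8, and Article 9 in effect.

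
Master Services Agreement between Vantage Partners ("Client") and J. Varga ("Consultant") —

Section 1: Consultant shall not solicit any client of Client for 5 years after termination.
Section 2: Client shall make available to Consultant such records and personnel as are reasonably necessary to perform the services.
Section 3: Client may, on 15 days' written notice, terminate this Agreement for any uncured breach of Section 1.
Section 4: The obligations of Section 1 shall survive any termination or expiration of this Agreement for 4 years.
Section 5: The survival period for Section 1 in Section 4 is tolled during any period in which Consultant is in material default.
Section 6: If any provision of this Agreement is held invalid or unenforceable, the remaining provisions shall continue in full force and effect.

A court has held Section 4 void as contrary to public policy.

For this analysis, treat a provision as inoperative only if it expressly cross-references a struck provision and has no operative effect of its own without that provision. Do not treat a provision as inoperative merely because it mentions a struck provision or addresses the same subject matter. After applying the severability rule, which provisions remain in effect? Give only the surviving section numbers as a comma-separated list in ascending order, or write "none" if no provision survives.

Section 4 is struck. Section 5 does nothing except set the tolling of the survival period for Section 1 by reference to Section 4; with Section 4 gone it has no independent effect and is inoperative. Section 6 is a severability clause and preserves every provision that can still be given independent effect. Section 1, Section 2, Section 3, and Section 6 remain in effect.

1, 2, 3, 6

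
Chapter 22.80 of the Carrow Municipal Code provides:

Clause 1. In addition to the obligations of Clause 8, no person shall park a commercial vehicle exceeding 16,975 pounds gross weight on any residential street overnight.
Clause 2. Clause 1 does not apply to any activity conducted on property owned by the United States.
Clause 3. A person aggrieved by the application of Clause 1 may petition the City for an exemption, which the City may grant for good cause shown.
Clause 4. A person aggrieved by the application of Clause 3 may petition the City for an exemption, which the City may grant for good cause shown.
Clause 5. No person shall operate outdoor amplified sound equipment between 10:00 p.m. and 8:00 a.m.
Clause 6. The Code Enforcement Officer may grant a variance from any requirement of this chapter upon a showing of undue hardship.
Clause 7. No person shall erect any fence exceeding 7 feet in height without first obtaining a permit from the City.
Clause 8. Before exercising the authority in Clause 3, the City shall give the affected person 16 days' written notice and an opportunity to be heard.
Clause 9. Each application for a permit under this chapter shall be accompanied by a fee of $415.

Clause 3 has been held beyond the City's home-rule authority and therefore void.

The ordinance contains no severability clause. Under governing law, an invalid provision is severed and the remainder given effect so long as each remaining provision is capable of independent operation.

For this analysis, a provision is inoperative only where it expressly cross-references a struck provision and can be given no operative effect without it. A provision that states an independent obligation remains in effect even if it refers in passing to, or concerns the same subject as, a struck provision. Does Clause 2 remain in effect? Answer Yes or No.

Clause 3 is struck. Clause 4 operates only by reference to Clause 3, so it falls with Clause 3. Clause 8 operates only by reference to Clause 3, so it falls with Clause 3. Although Clause 1 refers to Clause 8, its operative terms do not depend on Clause 8, so it remains in effect. Under the stated default rule, only provisions that cannot operate independently fall away; the rest are enforced. That leaves Clause 1, Clause 2, Clause 5, Clause 6, Clause 7, and Clause 9 in effect. Clause 2 is among the surviving provisions, so the answer is yes.

Yes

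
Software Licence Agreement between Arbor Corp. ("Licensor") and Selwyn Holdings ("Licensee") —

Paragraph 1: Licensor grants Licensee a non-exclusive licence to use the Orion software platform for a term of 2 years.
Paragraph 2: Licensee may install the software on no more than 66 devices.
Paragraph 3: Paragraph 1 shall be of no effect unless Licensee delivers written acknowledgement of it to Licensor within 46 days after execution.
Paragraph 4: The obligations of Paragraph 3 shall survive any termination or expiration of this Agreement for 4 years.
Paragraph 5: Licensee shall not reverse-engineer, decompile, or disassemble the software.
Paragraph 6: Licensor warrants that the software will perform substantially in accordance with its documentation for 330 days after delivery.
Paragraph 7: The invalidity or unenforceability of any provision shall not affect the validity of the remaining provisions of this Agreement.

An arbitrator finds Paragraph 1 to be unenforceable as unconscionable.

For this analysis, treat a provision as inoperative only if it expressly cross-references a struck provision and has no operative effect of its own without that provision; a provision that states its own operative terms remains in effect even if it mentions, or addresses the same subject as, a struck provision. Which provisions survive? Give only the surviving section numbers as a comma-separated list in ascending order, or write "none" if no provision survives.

2, 5, 6, 7

Paragraph 1 is struck. The only function of Paragraph 3 is the acknowledgement condition for Paragraph 1, so it cannot stand once Paragraph 1 is removed. The only function of Paragraph 4 is the survival period for Paragraph 3, so it cannot stand once Paragraph 3 is removed. Paragraph 7 is a severability clause and preserves every provision that can still be given independent effect. Paragraph 2, Paragraph 5, Paragraph 6, and Paragraph 7 remain in effect.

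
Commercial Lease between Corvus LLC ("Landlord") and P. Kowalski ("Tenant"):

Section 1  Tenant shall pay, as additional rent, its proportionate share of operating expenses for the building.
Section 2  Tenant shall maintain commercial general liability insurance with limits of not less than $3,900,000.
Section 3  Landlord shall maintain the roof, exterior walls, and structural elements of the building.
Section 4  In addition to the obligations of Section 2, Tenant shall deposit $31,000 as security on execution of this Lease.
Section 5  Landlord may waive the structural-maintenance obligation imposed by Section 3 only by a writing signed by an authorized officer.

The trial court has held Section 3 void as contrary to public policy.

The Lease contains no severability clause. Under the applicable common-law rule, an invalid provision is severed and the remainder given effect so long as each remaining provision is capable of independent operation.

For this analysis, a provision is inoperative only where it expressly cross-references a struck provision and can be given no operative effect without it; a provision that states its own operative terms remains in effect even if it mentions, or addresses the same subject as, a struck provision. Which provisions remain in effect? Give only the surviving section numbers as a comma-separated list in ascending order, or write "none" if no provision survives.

Section 3 is struck. Section 5 merely fixes the waiver condition for Section 3; with Section 3 gone it has nothing to operate on and falls away. With no severability clause, the stated default rule severs what cannot stand and enforces each remaining provision that can operate on its own. Section 1, Section 2, and Section 4 remain in effect.

1, 2, 4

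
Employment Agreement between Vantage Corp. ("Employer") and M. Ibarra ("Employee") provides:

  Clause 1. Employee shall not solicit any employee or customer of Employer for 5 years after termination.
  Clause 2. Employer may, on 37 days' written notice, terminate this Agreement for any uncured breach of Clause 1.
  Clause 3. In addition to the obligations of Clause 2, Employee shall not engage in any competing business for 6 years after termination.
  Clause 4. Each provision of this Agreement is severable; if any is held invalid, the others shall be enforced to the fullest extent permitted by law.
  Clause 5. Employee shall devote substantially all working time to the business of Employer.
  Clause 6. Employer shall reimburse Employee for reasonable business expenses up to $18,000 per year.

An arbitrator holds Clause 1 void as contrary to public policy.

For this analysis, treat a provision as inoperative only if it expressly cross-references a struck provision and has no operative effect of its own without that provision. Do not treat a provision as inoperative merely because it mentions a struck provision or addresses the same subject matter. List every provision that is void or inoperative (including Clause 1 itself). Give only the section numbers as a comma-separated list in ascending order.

Clause 1 is struck. Clause 2 has no operative effect of its own apart from Clause 1 and is therefore inoperative. Although Clause 3 refers to Clause 2, its operative terms do not depend on Clause 2, so it remains in effect. Clause 4 is a severability clause and preserves every provision that can still be given independent effect. The provisions still in force are Clause 3, Clause 4, Clause 5, and Clause 6.

1, 2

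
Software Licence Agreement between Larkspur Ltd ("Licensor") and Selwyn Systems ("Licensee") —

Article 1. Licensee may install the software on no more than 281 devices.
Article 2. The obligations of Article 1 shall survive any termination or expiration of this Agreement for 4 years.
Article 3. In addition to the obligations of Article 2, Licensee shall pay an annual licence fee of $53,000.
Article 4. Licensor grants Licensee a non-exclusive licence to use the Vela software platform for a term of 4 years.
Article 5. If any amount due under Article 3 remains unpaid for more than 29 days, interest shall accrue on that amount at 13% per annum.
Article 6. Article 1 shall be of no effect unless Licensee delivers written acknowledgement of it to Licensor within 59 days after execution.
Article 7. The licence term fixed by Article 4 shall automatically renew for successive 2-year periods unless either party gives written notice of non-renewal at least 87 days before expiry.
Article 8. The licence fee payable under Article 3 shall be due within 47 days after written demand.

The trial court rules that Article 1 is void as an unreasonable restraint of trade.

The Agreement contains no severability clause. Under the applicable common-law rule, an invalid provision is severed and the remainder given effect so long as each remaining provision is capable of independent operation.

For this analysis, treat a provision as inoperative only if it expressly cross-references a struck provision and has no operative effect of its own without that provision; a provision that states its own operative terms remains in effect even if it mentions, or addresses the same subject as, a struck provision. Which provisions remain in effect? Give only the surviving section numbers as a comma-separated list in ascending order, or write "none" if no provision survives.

Article 1 is struck. Article 2 merely fixes the survival period for Article 1; with Article 1 gone it has nothing to operate on and falls away. Article 6 merely fixes the acknowledgement condition for Article 1; with Article 1 gone it has nothing to operate on and falls away. Article 3 mentions Article 2 but its own obligation stands independently of Article 2, so Article 3 is not affected. With no severability clause, the stated default rule severs what cannot stand and enforces each remaining provision that can operate on its own. The provisions still in force are Article 3, Article 4, Article 5, Article 7, and Article 8.

3, 4, 5, 7, 8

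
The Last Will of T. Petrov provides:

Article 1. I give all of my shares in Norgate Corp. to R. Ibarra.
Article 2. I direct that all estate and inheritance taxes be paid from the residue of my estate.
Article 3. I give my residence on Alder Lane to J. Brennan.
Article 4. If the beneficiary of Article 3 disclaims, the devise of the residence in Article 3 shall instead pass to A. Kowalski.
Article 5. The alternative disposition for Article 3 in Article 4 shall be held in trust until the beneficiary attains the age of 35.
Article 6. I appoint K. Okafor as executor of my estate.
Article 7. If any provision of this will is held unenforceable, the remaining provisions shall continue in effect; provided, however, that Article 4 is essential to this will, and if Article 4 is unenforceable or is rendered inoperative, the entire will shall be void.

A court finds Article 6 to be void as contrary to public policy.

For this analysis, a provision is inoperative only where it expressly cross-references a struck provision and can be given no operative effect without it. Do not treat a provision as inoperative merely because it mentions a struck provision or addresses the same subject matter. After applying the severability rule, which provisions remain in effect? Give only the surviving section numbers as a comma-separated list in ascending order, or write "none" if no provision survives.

1, 2, 3, 4, 5, 7

Article 6 is struck. Nothing else in the will is defined by reference to Article 6. Article 7 makes Article 4 an essential term, but Article 4 is unaffected, so the severability proviso in Article 7 preserves the remaining provisions. The provisions still in force are Article 1, Article 2, Article 3, Article 4, Article 5, and Article 7.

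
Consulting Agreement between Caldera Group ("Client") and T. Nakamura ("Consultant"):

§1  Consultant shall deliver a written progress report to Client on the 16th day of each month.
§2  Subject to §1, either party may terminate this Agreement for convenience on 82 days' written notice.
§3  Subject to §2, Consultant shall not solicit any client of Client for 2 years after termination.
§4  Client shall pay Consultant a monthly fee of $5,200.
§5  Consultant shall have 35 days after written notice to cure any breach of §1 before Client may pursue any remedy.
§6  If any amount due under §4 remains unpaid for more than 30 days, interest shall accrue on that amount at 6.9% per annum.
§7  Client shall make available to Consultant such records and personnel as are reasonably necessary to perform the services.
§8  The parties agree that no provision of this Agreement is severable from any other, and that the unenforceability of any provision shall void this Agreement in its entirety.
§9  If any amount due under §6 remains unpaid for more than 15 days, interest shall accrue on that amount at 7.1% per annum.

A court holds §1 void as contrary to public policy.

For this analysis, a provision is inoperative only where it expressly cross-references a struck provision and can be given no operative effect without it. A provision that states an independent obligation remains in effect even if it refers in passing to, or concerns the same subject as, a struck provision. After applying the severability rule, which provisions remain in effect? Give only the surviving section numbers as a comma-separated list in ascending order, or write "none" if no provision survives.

§1 is struck. §5 merely fixes the cure period for breach of §1; with §1 gone it has nothing to operate on and falls away. §8 provides that the Agreement is not severable, so the invalidity of any one provision voids the entire Agreement. No provision of the Agreement survives.

none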